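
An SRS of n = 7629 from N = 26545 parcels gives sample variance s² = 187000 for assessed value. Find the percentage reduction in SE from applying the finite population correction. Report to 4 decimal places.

f = n/N = 7629/26545 = 0.28739876.
SE_no-fpc = √(s²/n) = 4.9509324; SE_fpc = √((1−f)s²/n) = 4.1793648.
Ratio = √(1−f) = 0.84415712. Reduction = 100·(1 − 0.84415712) = 15.5843%.

15.5843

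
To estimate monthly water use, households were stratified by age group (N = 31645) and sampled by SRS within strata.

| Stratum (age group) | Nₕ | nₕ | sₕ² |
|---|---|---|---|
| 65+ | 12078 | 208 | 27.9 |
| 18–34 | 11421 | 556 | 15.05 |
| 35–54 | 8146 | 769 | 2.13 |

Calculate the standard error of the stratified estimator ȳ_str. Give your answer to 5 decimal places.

Var(ȳ_str) = Σₕ Wₕ²(1 − fₕ)sₕ²/nₕ with Wₕ = Nₕ/N, N = 31645.
65+: Wₕ = 0.38167167; term = 0.38167167²·(1 − 0.01722139)·27.9/208 = 0.019203324.
18–34: Wₕ = 0.36091010; term = 0.36091010²·(1 − 0.04868225)·15.05/556 = 0.0033541723.
35–54: Wₕ = 0.25741823; term = 0.25741823²·(1 − 0.09440216)·2.13/769 = 1.6621387 × 10^-4.
Sum = 0.02272371.
SE = √(0.02272371) = 0.15074.

0.15074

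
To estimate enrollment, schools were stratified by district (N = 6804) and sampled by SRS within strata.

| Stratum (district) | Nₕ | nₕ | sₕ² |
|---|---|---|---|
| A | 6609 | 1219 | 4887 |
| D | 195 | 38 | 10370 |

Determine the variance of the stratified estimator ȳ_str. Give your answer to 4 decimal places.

Var(ȳ_str) = Σₕ Wₕ²(1 − fₕ)sₕ²/nₕ with Wₕ = Nₕ/N, N = 6804.
A: Wₕ = 0.97134039; term = 0.97134039²·(1 − 0.18444545)·4887/1219 = 3.0848535.
D: Wₕ = 0.02865961; term = 0.02865961²·(1 − 0.19487179)·10370/38 = 0.18046825.
Sum = 3.2653218.

3.2653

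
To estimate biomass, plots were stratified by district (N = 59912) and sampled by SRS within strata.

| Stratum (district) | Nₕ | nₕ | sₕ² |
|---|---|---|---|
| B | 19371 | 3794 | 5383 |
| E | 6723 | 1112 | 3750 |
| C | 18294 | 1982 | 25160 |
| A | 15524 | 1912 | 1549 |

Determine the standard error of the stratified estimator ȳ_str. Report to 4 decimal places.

1.1215

Var(ȳ_str) = Σₕ Wₕ²(1 − fₕ)sₕ²/nₕ with Wₕ = Nₕ/N, N = 59912.
B: Wₕ = 0.32332421; term = 0.32332421²·(1 − 0.19585979)·5383/3794 = 0.11927111.
E: Wₕ = 0.11221458; term = 0.11221458²·(1 − 0.16540235)·3750/1112 = 0.035440695.
C: Wₕ = 0.30534784; term = 0.30534784²·(1 − 0.10834153)·25160/1982 = 1.0553469.
A: Wₕ = 0.25911337; term = 0.25911337²·(1 − 0.12316413)·1549/1912 = 0.04769375.
Sum = 1.2577525.
SE = √(1.2577525) = 1.1215.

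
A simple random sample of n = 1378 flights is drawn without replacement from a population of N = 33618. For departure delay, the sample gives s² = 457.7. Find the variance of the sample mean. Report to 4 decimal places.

0.3185

Under SRS without replacement, Var(ȳ) = (1 − f)·s²/n with f = n/N = 1378/33618 = 0.04098995.
Var(ȳ) = (1 − 0.04098995)·457.7/1378 = 0.95901005·0.33214804 = 0.31853331.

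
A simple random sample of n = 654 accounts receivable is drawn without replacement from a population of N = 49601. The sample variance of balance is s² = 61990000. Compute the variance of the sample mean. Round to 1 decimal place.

Under SRS without replacement, Var(ȳ) = (1 − f)·s²/n with f = n/N = 654/49601 = 0.01318522.
Var(ȳ) = (1 − 0.01318522)·61990000/654 = 0.98681478·94785.933 = 93536.16.

93536.2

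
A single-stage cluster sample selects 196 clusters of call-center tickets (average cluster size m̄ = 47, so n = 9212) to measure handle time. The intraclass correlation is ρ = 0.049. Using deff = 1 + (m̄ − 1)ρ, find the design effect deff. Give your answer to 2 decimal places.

3.25

deff = 1 + (47 − 1)·0.049 = 1 + 2.254 = 3.254.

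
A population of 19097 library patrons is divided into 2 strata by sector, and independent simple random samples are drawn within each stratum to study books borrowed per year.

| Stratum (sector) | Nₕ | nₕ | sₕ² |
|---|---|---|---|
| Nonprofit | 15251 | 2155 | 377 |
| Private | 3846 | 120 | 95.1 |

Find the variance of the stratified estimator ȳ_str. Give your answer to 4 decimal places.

0.1269

Var(ȳ_str) = Σₕ Wₕ²(1 − fₕ)sₕ²/nₕ with Wₕ = Nₕ/N, N = 19097.
Nonprofit: Wₕ = 0.79860711; term = 0.79860711²·(1 − 0.14130221)·377/2155 = 0.095807778.
Private: Wₕ = 0.20139289; term = 0.20139289²·(1 − 0.03120125)·95.1/120 = 0.031140179.
Sum = 0.12694796.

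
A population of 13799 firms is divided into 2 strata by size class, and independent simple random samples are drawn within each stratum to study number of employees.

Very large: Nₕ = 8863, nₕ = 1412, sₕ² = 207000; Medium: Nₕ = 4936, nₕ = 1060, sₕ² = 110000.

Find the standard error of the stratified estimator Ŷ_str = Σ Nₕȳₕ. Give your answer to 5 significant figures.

Var(Ŷ_str) = Σₕ Nₕ²(1 − fₕ)sₕ²/nₕ.
Very large: 8863²·(1 − 1412/8863)·207000/1412 = 9.6812394 × 10^9.
Medium: 4936²·(1 − 1060/4936)·110000/1060 = 1.9853896 × 10^9.
Sum = 1.1666629 × 10^10.
SE = √(1.1666629 × 10^10) = 108010.

108010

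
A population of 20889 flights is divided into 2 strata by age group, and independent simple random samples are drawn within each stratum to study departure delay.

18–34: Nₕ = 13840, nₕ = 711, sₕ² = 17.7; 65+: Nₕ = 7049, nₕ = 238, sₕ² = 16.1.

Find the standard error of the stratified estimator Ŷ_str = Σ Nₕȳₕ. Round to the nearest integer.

2788

Var(Ŷ_str) = Σₕ Nₕ²(1 − fₕ)sₕ²/nₕ.
18–34: 13840²·(1 − 711/13840)·17.7/711 = 4.5234668 × 10^6.
65+: 7049²·(1 − 238/7049)·16.1/238 = 3.2477853 × 10^6.
Sum = 7.7712521 × 10^6.
SE = √(7.7712521 × 10^6) = 2788.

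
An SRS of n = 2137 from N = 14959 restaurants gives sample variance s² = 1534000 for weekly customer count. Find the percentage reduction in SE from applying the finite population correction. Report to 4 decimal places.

f = n/N = 2137/14959 = 0.14285714.
SE_no-fpc = √(s²/n) = 26.792326; SE_fpc = √((1−f)s²/n) = 24.804874.
Ratio = √(1−f) = 0.92582010. Reduction = 100·(1 − 0.92582010) = 7.4180%.

7.4180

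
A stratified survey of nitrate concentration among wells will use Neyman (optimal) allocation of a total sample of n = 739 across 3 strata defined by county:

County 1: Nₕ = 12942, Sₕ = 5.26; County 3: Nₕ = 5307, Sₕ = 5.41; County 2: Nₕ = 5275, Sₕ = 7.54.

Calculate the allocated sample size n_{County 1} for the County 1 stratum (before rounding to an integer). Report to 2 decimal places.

Neyman allocation: nₕ = n·NₕSₕ / Σⱼ NⱼSⱼ.
Σ NⱼSⱼ = 12942·5.26 + 5307·5.41 + 5275·7.54 = 136559.29.
n_{County 1} = 739·12942·5.26 / 136559.29 = 368.39.

368.39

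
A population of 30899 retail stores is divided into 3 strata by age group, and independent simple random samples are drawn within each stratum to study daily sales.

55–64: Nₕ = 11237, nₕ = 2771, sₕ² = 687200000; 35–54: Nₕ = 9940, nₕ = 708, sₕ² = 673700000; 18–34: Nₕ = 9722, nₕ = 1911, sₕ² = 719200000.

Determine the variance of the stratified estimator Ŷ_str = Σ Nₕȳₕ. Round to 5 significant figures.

Var(Ŷ_str) = Σₕ Nₕ²(1 − fₕ)sₕ²/nₕ.
55–64: 11237²·(1 − 2771/11237)·687200000/2771 = 2.3592571 × 10^13.
35–54: 9940²·(1 − 708/9940)·673700000/708 = 8.732035 × 10^13.
18–34: 9722²·(1 − 1911/9722)·719200000/1911 = 2.8579278 × 10^13.
Sum = 1.394922 × 10^14.

1.3949 × 10^14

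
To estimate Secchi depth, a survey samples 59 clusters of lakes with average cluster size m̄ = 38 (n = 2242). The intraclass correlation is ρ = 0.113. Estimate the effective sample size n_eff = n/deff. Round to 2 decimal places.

deff = 1 + (38 − 1)·0.113 = 1 + 4.181 = 5.181.
n_eff = 2242 / 5.181 = 432.73.

432.73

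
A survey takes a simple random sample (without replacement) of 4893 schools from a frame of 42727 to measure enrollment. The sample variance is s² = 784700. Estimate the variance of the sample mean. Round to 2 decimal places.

142.01

Under SRS without replacement, Var(ȳ) = (1 − f)·s²/n with f = n/N = 4893/42727 = 0.11451775.
Var(ȳ) = (1 − 0.11451775)·784700/4893 = 0.88548225·160.37196 = 142.00652.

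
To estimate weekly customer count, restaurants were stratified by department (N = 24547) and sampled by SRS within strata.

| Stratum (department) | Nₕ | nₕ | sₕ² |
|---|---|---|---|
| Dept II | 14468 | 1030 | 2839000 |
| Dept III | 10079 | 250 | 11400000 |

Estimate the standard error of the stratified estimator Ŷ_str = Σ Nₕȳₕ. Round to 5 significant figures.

Var(Ŷ_str) = Σₕ Nₕ²(1 − fₕ)sₕ²/nₕ.
Dept II: 14468²·(1 − 1030/14468)·2839000/1030 = 5.3588463 × 10^11.
Dept III: 10079²·(1 − 250/10079)·11400000/250 = 4.517432 × 10^12.
Sum = 5.0533166 × 10^12.
SE = √(5.0533166 × 10^12) = 2.2480 × 10^6.

2.2480 × 10^6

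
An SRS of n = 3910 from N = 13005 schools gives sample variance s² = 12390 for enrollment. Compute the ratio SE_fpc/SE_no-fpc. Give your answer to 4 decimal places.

f = n/N = 3910/13005 = 0.30065359.
SE_no-fpc = √(s²/n) = 1.7801118; SE_fpc = √((1−f)s²/n) = 1.4886529.
Ratio = √(1−f) = 0.83626934.

0.8363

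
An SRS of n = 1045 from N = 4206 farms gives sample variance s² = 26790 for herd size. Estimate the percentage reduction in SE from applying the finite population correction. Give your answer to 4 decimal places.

f = n/N = 1045/4206 = 0.24845459.
SE_no-fpc = √(s²/n) = 5.0632365; SE_fpc = √((1−f)s²/n) = 4.3894067.
Ratio = √(1−f) = 0.86691719. Reduction = 100·(1 − 0.86691719) = 13.3083%.

13.3083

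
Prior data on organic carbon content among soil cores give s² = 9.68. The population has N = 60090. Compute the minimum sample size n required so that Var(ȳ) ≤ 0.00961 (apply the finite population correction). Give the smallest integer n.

Without fpc, n₀ = s²/D = 9.68/0.00961 = 1007.2841.
With fpc, (1 − n/N)·s²/n ≤ D requires n ≥ n₀/(1 + n₀/N) = 1007.2841/(1 + 1007.2841/60090) = 990.6774.
Rounding up, n = 991.

991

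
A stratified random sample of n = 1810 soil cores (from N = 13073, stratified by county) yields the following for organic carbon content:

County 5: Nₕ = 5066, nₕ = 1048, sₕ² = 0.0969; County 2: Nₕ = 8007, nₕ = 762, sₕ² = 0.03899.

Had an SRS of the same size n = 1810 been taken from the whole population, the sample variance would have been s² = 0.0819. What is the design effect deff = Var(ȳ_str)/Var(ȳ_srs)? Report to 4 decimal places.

Var(ȳ_str) = Σ Wₕ²(1−fₕ)sₕ²/nₕ with Wₕ = Nₕ/13073:
  County 5: (5066/13073)²·(1−1048/5066)·0.0969/1048 = 1.101253 × 10^-5
  County 2: (8007/13073)²·(1−762/8007)·0.03899/762 = 1.7368246 × 10^-5
  → Var(ȳ_str) = 2.8380776 × 10^-5.
Var(ȳ_srs) = (1 − 1810/13073)·0.0819/1810 = 3.8983798 × 10^-5.
deff = (2.8380776 × 10^-5) / (3.8983798 × 10^-5) = 0.7280.

0.7280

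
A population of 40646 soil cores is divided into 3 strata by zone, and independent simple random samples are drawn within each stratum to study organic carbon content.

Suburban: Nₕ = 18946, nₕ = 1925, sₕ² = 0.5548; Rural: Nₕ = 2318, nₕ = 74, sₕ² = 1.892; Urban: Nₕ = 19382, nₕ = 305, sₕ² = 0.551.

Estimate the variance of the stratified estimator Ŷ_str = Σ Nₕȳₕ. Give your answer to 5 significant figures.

Var(Ŷ_str) = Σₕ Nₕ²(1 − fₕ)sₕ²/nₕ.
Suburban: 18946²·(1 − 1925/18946)·0.5548/1925 = 92941.21.
Rural: 2318²·(1 − 74/2318)·1.892/74 = 132992.05.
Urban: 19382²·(1 − 305/19382)·0.551/305 = 667975.34.
Sum = 893908.6.

893910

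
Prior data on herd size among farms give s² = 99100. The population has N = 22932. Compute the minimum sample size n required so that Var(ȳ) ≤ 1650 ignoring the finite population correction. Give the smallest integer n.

Without fpc, n₀ = s²/D = 99100/1650 = 60.0606.
Rounding up, n = 61.

61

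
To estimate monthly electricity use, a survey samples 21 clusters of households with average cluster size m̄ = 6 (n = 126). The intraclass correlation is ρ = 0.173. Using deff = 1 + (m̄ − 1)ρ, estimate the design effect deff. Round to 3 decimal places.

1.865

deff = 1 + (6 − 1)·0.173 = 1 + 0.865 = 1.865.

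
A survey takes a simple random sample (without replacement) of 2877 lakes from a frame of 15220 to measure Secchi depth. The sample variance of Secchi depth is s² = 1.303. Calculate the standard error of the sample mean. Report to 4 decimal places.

0.0192

Under SRS without replacement, Var(ȳ) = (1 − f)·s²/n with f = n/N = 2877/15220 = 0.18902760.
Var(ȳ) = (1 − 0.18902760)·1.303/2877 = 0.81097240·4.5290233 × 10^-4 = 3.6729129 × 10^-4.
SE(ȳ) = √(3.6729129 × 10^-4) = 0.0192.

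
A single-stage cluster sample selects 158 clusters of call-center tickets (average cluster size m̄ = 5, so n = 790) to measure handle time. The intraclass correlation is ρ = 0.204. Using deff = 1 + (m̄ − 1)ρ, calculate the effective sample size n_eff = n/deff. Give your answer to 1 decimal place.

435.0

deff = 1 + (5 − 1)·0.204 = 1 + 0.816 = 1.816.
n_eff = 790 / 1.816 = 435.0.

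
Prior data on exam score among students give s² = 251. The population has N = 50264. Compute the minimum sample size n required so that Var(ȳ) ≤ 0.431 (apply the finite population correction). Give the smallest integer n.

576

Without fpc, n₀ = s²/D = 251/0.431 = 582.3666.
With fpc, (1 − n/N)·s²/n ≤ D requires n ≥ n₀/(1 + n₀/N) = 582.3666/(1 + 582.3666/50264) = 575.6965.
Rounding up, n = 576.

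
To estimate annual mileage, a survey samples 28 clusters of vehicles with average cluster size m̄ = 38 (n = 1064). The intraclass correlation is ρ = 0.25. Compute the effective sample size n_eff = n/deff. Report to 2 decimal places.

deff = 1 + (38 − 1)·0.25 = 1 + 9.25 = 10.25.
n_eff = 1064 / 10.25 = 103.80.

103.80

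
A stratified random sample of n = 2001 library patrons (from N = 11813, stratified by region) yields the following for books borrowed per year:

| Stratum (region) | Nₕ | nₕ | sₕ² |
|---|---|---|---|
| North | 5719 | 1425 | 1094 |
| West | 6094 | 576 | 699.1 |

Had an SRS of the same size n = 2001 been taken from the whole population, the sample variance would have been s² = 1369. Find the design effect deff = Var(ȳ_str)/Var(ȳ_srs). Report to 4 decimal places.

0.7524

Var(ȳ_str) = Σ Wₕ²(1−fₕ)sₕ²/nₕ with Wₕ = Nₕ/11813:
  North: (5719/11813)²·(1−1425/5719)·1094/1425 = 0.13510275
  West: (6094/11813)²·(1−576/6094)·699.1/576 = 0.29246948
  → Var(ȳ_str) = 0.42757223.
Var(ȳ_srs) = (1 − 2001/11813)·1369/2001 = 0.56826865.
deff = 0.42757223 / 0.56826865 = 0.7524.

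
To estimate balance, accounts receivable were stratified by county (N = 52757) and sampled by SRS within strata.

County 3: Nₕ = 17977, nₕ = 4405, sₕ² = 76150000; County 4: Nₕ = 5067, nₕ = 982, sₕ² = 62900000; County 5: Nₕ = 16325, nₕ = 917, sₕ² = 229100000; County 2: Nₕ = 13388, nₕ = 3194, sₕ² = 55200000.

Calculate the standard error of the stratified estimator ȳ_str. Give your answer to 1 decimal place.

Var(ȳ_str) = Σₕ Wₕ²(1 − fₕ)sₕ²/nₕ with Wₕ = Nₕ/N, N = 52757.
County 3: Wₕ = 0.34075099; term = 0.34075099²·(1 − 0.24503532)·76150000/4405 = 1515.3916.
County 4: Wₕ = 0.09604413; term = 0.09604413²·(1 − 0.19380304)·62900000/982 = 476.34536.
County 5: Wₕ = 0.30943761; term = 0.30943761²·(1 − 0.05617152)·229100000/917 = 22578.497.
County 2: Wₕ = 0.25376727; term = 0.25376727²·(1 − 0.23857186)·55200000/3194 = 847.43094.
Sum = 25417.665.
SE = √(25417.665) = 159.4.

159.4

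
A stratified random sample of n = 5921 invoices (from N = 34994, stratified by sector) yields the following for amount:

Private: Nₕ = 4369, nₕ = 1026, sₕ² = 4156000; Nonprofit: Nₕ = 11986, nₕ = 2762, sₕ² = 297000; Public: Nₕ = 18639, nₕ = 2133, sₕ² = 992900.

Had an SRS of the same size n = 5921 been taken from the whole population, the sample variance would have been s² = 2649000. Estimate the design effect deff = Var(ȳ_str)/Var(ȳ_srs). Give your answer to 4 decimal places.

Var(ȳ_str) = Σ Wₕ²(1−fₕ)sₕ²/nₕ with Wₕ = Nₕ/34994:
  Private: (4369/34994)²·(1−1026/4369)·4156000/1026 = 48.31249
  Nonprofit: (11986/34994)²·(1−2762/11986)·297000/2762 = 9.7082101
  Public: (18639/34994)²·(1−2133/18639)·992900/2133 = 116.94777
  → Var(ȳ_str) = 174.96847.
Var(ȳ_srs) = (1 − 5921/34994)·2649000/5921 = 371.69195.
deff = 174.96847 / 371.69195 = 0.4707.

0.4707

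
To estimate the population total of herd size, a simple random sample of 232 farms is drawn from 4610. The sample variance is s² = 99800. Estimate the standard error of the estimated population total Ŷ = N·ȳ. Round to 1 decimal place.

93177.2

Var(Ŷ) = N²·Var(ȳ) = N²·(1 − n/N)·s²/n.
f = 232/4610 = 0.05032538; Var(ȳ) = 0.94967462·99800/232 = 408.52382.
Var(Ŷ) = 4610² · 408.52382 = 8.6819891 × 10^9.
SE(Ŷ) = √(8.6819891 × 10^9) = 93177.2.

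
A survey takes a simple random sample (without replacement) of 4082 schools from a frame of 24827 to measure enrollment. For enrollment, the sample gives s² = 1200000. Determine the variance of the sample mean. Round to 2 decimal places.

Under SRS without replacement, Var(ȳ) = (1 − f)·s²/n with f = n/N = 4082/24827 = 0.16441777.
Var(ȳ) = (1 − 0.16441777)·1200000/4082 = 0.83558223·293.97354 = 245.63907.

245.64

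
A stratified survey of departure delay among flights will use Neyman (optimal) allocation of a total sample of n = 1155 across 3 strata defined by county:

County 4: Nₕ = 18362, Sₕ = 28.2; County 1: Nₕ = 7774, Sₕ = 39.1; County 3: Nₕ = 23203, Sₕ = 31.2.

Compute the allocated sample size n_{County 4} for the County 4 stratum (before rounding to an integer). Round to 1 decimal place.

386.9

Neyman allocation: nₕ = n·NₕSₕ / Σⱼ NⱼSⱼ.
Σ NⱼSⱼ = 18362·28.2 + 7774·39.1 + 23203·31.2 = 1.5457054 × 10^6.
n_{County 4} = 1155·18362·28.2 / (1.5457054 × 10^6) = 386.9.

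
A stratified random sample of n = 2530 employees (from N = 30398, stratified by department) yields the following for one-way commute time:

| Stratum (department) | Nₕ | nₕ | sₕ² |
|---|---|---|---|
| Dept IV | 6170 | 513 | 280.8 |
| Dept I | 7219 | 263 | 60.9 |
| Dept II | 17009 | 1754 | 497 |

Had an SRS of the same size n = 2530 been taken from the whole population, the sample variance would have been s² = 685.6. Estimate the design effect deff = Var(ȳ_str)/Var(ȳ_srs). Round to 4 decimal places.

Var(ȳ_str) = Σ Wₕ²(1−fₕ)sₕ²/nₕ with Wₕ = Nₕ/30398:
  Dept IV: (6170/30398)²·(1−513/6170)·280.8/513 = 0.02067574
  Dept I: (7219/30398)²·(1−263/7219)·60.9/263 = 0.012583694
  Dept II: (17009/30398)²·(1−1754/17009)·497/1754 = 0.079566045
  → Var(ȳ_str) = 0.11282548.
Var(ȳ_srs) = (1 − 2530/30398)·685.6/2530 = 0.24843403.
deff = 0.11282548 / 0.24843403 = 0.4541.

0.4541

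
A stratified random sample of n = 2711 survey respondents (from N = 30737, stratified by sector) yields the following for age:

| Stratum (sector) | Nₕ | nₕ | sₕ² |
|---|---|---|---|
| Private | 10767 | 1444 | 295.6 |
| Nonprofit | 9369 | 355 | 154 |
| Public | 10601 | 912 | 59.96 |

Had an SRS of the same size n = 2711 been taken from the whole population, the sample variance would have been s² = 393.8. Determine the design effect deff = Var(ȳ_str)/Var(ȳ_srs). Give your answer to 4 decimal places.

0.5110

Var(ȳ_str) = Σ Wₕ²(1−fₕ)sₕ²/nₕ with Wₕ = Nₕ/30737:
  Private: (10767/30737)²·(1−1444/10767)·295.6/1444 = 0.021750271
  Nonprofit: (9369/30737)²·(1−355/9369)·154/355 = 0.038777536
  Public: (10601/30737)²·(1−912/10601)·59.96/912 = 0.0071477544
  → Var(ȳ_str) = 0.067675561.
Var(ȳ_srs) = (1 − 2711/30737)·393.8/2711 = 0.13244813.
deff = 0.067675561 / 0.13244813 = 0.5110.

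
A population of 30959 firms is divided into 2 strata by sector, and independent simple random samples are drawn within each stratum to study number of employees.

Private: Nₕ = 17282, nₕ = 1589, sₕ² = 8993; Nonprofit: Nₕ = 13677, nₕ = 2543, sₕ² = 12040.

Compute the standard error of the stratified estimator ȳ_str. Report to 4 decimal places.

1.5342

Var(ȳ_str) = Σₕ Wₕ²(1 − fₕ)sₕ²/nₕ with Wₕ = Nₕ/N, N = 30959.
Private: Wₕ = 0.55822216; term = 0.55822216²·(1 − 0.09194538)·8993/1589 = 1.6014258.
Nonprofit: Wₕ = 0.44177784; term = 0.44177784²·(1 − 0.18593259)·12040/2543 = 0.752226.
Sum = 2.3536518.
SE = √(2.3536518) = 1.5342.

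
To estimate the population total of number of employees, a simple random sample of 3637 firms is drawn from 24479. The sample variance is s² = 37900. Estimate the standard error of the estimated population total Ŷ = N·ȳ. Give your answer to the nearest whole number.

Var(Ŷ) = N²·Var(ȳ) = N²·(1 − n/N)·s²/n.
f = 3637/24479 = 0.14857633; Var(ȳ) = 0.85142367·37900/3637 = 8.8724105.
Var(Ŷ) = 24479² · 8.8724105 = 5.3165386 × 10^9.
SE(Ŷ) = √(5.3165386 × 10^9) = 72915.

72915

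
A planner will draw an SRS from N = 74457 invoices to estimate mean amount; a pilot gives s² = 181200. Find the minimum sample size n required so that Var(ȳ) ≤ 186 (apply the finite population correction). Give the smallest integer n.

962

Without fpc, n₀ = s²/D = 181200/186 = 974.1935.
With fpc, (1 − n/N)·s²/n ≤ D requires n ≥ n₀/(1 + n₀/N) = 974.1935/(1 + 974.1935/74457) = 961.6118.
Rounding up, n = 962.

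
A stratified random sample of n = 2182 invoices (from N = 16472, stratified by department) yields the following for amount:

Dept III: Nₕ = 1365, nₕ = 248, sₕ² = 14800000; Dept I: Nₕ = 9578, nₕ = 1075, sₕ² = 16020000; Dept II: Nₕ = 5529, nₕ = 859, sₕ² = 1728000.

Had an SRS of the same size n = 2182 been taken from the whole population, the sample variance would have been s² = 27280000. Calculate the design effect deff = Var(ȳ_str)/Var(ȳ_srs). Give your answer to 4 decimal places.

Var(ȳ_str) = Σ Wₕ²(1−fₕ)sₕ²/nₕ with Wₕ = Nₕ/16472:
  Dept III: (1365/16472)²·(1−248/1365)·14800000/248 = 335.35377
  Dept I: (9578/16472)²·(1−1075/9578)·16020000/1075 = 4473.0978
  Dept II: (5529/16472)²·(1−859/5529)·1728000/859 = 191.43502
  → Var(ȳ_str) = 4999.8866.
Var(ȳ_srs) = (1 − 2182/16472)·27280000/2182 = 10846.148.
deff = 4999.8866 / 10846.148 = 0.4610.

0.4610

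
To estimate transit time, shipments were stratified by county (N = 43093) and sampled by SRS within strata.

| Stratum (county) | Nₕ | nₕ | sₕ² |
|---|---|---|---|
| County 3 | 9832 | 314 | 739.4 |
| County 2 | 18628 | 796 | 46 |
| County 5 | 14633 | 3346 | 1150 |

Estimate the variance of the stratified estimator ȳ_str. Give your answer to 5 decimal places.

Var(ȳ_str) = Σₕ Wₕ²(1 − fₕ)sₕ²/nₕ with Wₕ = Nₕ/N, N = 43093.
County 3: Wₕ = 0.22815771; term = 0.22815771²·(1 − 0.03193653)·739.4/314 = 0.11866535.
County 2: Wₕ = 0.43227438; term = 0.43227438²·(1 − 0.04273137)·46/796 = 0.010337073.
County 5: Wₕ = 0.33956791; term = 0.33956791²·(1 − 0.22866125)·1150/3346 = 0.030568234.
Sum = 0.15957066.

0.15957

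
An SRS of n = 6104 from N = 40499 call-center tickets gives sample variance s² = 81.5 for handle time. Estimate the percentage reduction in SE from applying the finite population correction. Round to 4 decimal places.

f = n/N = 6104/40499 = 0.15071977.
SE_no-fpc = √(s²/n) = 0.11555042; SE_fpc = √((1−f)s²/n) = 0.10648711.
Ratio = √(1−f) = 0.92156401. Reduction = 100·(1 − 0.92156401) = 7.8436%.

7.8436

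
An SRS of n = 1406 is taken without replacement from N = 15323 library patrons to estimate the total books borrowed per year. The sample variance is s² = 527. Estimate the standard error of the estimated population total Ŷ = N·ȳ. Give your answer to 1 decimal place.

8940.4

Var(Ŷ) = N²·Var(ȳ) = N²·(1 − n/N)·s²/n.
f = 1406/15323 = 0.09175749; Var(ȳ) = 0.90824251·527/1406 = 0.34042945.
Var(Ŷ) = 15323² · 0.34042945 = 7.9930904 × 10^7.
SE(Ŷ) = √(7.9930904 × 10^7) = 8940.4.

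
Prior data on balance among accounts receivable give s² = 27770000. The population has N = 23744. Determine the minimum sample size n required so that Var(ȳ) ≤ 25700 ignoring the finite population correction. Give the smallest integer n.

1081

Without fpc, n₀ = s²/D = 27770000/25700 = 1080.5447.
Rounding up, n = 1081.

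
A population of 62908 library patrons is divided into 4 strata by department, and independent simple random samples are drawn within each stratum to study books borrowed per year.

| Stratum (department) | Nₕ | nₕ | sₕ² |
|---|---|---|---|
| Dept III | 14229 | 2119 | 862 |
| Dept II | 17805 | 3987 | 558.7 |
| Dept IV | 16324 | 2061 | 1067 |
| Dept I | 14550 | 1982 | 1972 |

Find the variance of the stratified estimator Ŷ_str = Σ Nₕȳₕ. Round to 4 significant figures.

4.071 × 10^8

Var(Ŷ_str) = Σₕ Nₕ²(1 − fₕ)sₕ²/nₕ.
Dept III: 14229²·(1 − 2119/14229)·862/2119 = 7.0096258 × 10^7.
Dept II: 17805²·(1 − 3987/17805)·558.7/3987 = 3.4476217 × 10^7.
Dept IV: 16324²·(1 − 2061/16324)·1067/2061 = 1.2053798 × 10^8.
Dept I: 14550²·(1 − 1982/14550)·1972/1982 = 1.8194177 × 10^8.
Sum = 4.0705223 × 10^8.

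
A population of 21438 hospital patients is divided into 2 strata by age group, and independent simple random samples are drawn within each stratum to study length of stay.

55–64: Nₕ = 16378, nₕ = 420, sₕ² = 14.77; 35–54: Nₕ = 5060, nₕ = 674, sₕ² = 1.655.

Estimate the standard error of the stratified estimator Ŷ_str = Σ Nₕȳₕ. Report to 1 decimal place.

Var(Ŷ_str) = Σₕ Nₕ²(1 − fₕ)sₕ²/nₕ.
55–64: 16378²·(1 − 420/16378)·14.77/420 = 9.1911644 × 10^6.
35–54: 5060²·(1 − 674/5060)·1.655/674 = 54495.074.
Sum = 9.2456595 × 10^6.
SE = √(9.2456595 × 10^6) = 3040.7.

3040.7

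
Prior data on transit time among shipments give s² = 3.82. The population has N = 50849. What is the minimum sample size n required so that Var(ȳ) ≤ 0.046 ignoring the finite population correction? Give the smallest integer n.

84

Without fpc, n₀ = s²/D = 3.82/0.046 = 83.0435.
Rounding up, n = 84.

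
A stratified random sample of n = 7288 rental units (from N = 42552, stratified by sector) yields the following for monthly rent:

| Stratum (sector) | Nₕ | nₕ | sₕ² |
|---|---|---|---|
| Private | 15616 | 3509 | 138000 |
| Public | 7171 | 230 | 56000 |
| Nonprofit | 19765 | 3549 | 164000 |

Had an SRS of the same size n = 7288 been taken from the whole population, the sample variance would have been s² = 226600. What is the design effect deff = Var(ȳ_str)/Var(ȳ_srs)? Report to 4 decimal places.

0.7366

Var(ȳ_str) = Σ Wₕ²(1−fₕ)sₕ²/nₕ with Wₕ = Nₕ/42552:
  Private: (15616/42552)²·(1−3509/15616)·138000/3509 = 4.1064081
  Public: (7171/42552)²·(1−230/7171)·56000/230 = 6.6930182
  Nonprofit: (19765/42552)²·(1−3549/19765)·164000/3549 = 8.1797202
  → Var(ȳ_str) = 18.979147.
Var(ȳ_srs) = (1 − 7288/42552)·226600/7288 = 25.766957.
deff = 18.979147 / 25.766957 = 0.7366.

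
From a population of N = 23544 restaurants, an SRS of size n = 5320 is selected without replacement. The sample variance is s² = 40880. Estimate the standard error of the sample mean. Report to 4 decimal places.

2.4388

Under SRS without replacement, Var(ȳ) = (1 − f)·s²/n with f = n/N = 5320/23544 = 0.22595990.
Var(ȳ) = (1 − 0.22595990)·40880/5320 = 0.77404010·7.6842105 = 5.947887.
SE(ȳ) = √(5.947887) = 2.4388.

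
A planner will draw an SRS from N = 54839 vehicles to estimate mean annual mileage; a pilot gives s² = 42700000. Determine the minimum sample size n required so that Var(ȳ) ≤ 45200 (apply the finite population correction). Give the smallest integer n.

929

Without fpc, n₀ = s²/D = 42700000/45200 = 944.6903.
With fpc, (1 − n/N)·s²/n ≤ D requires n ≥ n₀/(1 + n₀/N) = 944.6903/(1 + 944.6903/54839) = 928.6921.
Rounding up, n = 929.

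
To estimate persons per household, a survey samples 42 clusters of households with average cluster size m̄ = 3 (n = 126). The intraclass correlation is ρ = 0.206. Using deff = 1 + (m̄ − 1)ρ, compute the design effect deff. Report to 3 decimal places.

deff = 1 + (3 − 1)·0.206 = 1 + 0.412 = 1.412.

1.412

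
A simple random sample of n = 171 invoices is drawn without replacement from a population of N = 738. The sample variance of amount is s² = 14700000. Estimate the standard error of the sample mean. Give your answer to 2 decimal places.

256.99

Under SRS without replacement, Var(ȳ) = (1 − f)·s²/n with f = n/N = 171/738 = 0.23170732.
Var(ȳ) = (1 − 0.23170732)·14700000/171 = 0.76829268·85964.912 = 66046.213.
SE(ȳ) = √(66046.213) = 256.99.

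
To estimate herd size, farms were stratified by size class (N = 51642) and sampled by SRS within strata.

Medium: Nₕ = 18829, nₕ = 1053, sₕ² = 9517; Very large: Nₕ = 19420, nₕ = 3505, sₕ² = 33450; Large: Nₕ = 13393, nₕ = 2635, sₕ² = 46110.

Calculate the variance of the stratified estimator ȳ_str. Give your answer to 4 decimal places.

Var(ȳ_str) = Σₕ Wₕ²(1 − fₕ)sₕ²/nₕ with Wₕ = Nₕ/N, N = 51642.
Medium: Wₕ = 0.36460633; term = 0.36460633²·(1 − 0.05592437)·9517/1053 = 1.1342973.
Very large: Wₕ = 0.37605050; term = 0.37605050²·(1 − 0.18048404)·33450/3505 = 1.106007.
Large: Wₕ = 0.25934317; term = 0.25934317²·(1 − 0.19674457)·46110/2635 = 0.9454048.
Sum = 3.1857091.

3.1857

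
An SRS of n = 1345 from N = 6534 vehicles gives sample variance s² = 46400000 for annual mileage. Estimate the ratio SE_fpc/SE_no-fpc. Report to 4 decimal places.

f = n/N = 1345/6534 = 0.20584634.
SE_no-fpc = √(s²/n) = 185.73675; SE_fpc = √((1−f)s²/n) = 165.51986.
Ratio = √(1−f) = 0.89115299.

0.8912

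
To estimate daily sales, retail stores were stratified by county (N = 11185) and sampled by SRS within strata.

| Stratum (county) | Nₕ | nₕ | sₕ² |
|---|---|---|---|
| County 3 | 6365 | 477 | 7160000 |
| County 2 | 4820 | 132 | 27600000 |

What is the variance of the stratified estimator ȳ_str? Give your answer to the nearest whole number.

42262

Var(ȳ_str) = Σₕ Wₕ²(1 − fₕ)sₕ²/nₕ with Wₕ = Nₕ/N, N = 11185.
County 3: Wₕ = 0.56906571; term = 0.56906571²·(1 − 0.07494108)·7160000/477 = 4496.6478.
County 2: Wₕ = 0.43093429; term = 0.43093429²·(1 − 0.02738589)·27600000/132 = 37765.724.
Sum = 42262.372.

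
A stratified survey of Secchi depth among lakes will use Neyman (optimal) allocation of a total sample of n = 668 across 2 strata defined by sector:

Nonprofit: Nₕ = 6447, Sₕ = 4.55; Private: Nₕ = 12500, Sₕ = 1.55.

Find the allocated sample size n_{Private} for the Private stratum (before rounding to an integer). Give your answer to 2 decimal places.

265.71

Neyman allocation: nₕ = n·NₕSₕ / Σⱼ NⱼSⱼ.
Σ NⱼSⱼ = 6447·4.55 + 12500·1.55 = 48708.85.
n_{Private} = 668·12500·1.55 / 48708.85 = 265.71.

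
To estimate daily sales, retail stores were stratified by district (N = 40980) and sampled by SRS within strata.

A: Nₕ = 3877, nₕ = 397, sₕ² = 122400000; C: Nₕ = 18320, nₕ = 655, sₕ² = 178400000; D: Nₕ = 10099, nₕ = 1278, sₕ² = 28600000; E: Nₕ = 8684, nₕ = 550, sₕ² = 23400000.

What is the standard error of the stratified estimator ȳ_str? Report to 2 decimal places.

Var(ȳ_str) = Σₕ Wₕ²(1 − fₕ)sₕ²/nₕ with Wₕ = Nₕ/N, N = 40980.
A: Wₕ = 0.09460713; term = 0.09460713²·(1 − 0.10239876)·122400000/397 = 2476.9774.
C: Wₕ = 0.44704734; term = 0.44704734²·(1 − 0.03575328)·178400000/655 = 52486.638.
D: Wₕ = 0.24643729; term = 0.24643729²·(1 − 0.12654718)·28600000/1278 = 1187.1004.
E: Wₕ = 0.21190825; term = 0.21190825²·(1 − 0.06333487)·23400000/550 = 1789.5063.
Sum = 57940.222.
SE = √(57940.222) = 240.71.

240.71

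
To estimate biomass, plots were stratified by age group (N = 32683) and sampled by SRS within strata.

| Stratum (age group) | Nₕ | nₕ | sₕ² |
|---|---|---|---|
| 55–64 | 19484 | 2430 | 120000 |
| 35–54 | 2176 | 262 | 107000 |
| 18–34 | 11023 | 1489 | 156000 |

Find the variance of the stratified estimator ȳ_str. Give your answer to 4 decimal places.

27.2616

Var(ȳ_str) = Σₕ Wₕ²(1 − fₕ)sₕ²/nₕ with Wₕ = Nₕ/N, N = 32683.
55–64: Wₕ = 0.59615090; term = 0.59615090²·(1 − 0.12471772)·120000/2430 = 15.361567.
35–54: Wₕ = 0.06657896; term = 0.06657896²·(1 − 0.12040441)·107000/262 = 1.5923535.
18–34: Wₕ = 0.33727014; term = 0.33727014²·(1 − 0.13508119)·156000/1489 = 10.307682.
Sum = 27.261603.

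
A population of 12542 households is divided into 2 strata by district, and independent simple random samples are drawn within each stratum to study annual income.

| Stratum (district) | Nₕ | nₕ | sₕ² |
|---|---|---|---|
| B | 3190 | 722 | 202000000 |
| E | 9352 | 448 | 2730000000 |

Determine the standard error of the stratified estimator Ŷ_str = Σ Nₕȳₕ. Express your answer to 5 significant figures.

2.2575 × 10^7

Var(Ŷ_str) = Σₕ Nₕ²(1 − fₕ)sₕ²/nₕ.
B: 3190²·(1 − 722/3190)·202000000/722 = 2.2026729 × 10^12.
E: 9352²·(1 − 448/9352)·2730000000/448 = 5.0742783 × 10^14.
Sum = 5.096305 × 10^14.
SE = √(5.096305 × 10^14) = 2.2575 × 10^7.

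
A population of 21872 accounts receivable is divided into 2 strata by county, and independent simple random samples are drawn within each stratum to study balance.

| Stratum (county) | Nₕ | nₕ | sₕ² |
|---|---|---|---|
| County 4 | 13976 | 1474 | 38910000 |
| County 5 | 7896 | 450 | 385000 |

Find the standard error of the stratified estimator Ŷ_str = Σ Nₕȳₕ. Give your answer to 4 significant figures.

2.159 × 10^6

Var(Ŷ_str) = Σₕ Nₕ²(1 − fₕ)sₕ²/nₕ.
County 4: 13976²·(1 − 1474/13976)·38910000/1474 = 4.6123912 × 10^12.
County 5: 7896²·(1 − 450/7896)·385000/450 = 5.0301205 × 10^10.
Sum = 4.6626924 × 10^12.
SE = √(4.6626924 × 10^12) = 2.159 × 10^6.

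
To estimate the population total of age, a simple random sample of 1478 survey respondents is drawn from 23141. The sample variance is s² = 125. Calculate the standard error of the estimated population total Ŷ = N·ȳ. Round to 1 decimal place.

6511.3

Var(Ŷ) = N²·Var(ȳ) = N²·(1 − n/N)·s²/n.
f = 1478/23141 = 0.06386932; Var(ȳ) = 0.93613068·125/1478 = 0.07917208.
Var(Ŷ) = 23141² · 0.07917208 = 4.2397114 × 10^7.
SE(Ŷ) = √(4.2397114 × 10^7) = 6511.3.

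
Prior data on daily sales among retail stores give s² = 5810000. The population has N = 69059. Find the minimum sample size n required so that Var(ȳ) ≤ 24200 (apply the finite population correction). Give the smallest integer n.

240

Without fpc, n₀ = s²/D = 5810000/24200 = 240.0826.
With fpc, (1 − n/N)·s²/n ≤ D requires n ≥ n₀/(1 + n₀/N) = 240.0826/(1 + 240.0826/69059) = 239.2508.
Rounding up, n = 240.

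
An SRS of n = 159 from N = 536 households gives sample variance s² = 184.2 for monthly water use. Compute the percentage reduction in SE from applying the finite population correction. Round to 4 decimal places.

f = n/N = 159/536 = 0.29664179.
SE_no-fpc = √(s²/n) = 1.076332; SE_fpc = √((1−f)s²/n) = 0.90268148.
Ratio = √(1−f) = 0.83866454. Reduction = 100·(1 − 0.83866454) = 16.1335%.

16.1335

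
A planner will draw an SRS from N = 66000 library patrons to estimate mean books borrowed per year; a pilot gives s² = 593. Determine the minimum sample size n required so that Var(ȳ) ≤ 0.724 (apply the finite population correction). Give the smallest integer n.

810

Without fpc, n₀ = s²/D = 593/0.724 = 819.0608.
With fpc, (1 − n/N)·s²/n ≤ D requires n ≥ n₀/(1 + n₀/N) = 819.0608/(1 + 819.0608/66000) = 809.0208.
Rounding up, n = 810.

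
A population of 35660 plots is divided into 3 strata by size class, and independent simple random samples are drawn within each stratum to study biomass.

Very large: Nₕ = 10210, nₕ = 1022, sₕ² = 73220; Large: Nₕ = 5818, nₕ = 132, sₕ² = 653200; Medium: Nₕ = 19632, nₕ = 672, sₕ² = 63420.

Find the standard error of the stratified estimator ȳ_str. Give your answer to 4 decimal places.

12.7139

Var(ȳ_str) = Σₕ Wₕ²(1 − fₕ)sₕ²/nₕ with Wₕ = Nₕ/N, N = 35660.
Very large: Wₕ = 0.28631520; term = 0.28631520²·(1 − 0.10009794)·73220/1022 = 5.2852177.
Large: Wₕ = 0.16315199; term = 0.16315199²·(1 − 0.02268821)·653200/132 = 128.73307.
Medium: Wₕ = 0.55053281; term = 0.55053281²·(1 − 0.03422983)·63420/672 = 27.624674.
Sum = 161.64296.
SE = √(161.64296) = 12.7139.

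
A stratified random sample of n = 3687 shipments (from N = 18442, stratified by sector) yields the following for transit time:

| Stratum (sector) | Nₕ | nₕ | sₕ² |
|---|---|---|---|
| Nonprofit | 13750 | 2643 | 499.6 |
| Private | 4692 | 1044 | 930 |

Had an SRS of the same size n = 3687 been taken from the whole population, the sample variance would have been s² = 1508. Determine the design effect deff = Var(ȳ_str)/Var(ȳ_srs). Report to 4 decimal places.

Var(ȳ_str) = Σ Wₕ²(1−fₕ)sₕ²/nₕ with Wₕ = Nₕ/18442:
  Nonprofit: (13750/18442)²·(1−2643/13750)·499.6/2643 = 0.084880651
  Private: (4692/18442)²·(1−1044/4692)·930/1044 = 0.044831085
  → Var(ȳ_str) = 0.12971174.
Var(ȳ_srs) = (1 − 3687/18442)·1508/3687 = 0.32723474.
deff = 0.12971174 / 0.32723474 = 0.3964.

0.3964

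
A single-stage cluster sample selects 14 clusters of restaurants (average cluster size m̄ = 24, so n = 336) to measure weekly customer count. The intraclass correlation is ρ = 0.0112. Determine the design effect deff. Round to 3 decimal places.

1.258

deff = 1 + (24 − 1)·0.0112 = 1 + 0.2576 = 1.2576.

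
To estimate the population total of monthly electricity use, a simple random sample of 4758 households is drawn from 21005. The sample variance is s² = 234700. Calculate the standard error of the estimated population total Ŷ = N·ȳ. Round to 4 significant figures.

129700

Var(Ŷ) = N²·Var(ȳ) = N²·(1 − n/N)·s²/n.
f = 4758/21005 = 0.22651750; Var(ȳ) = 0.77348250·234700/4758 = 38.153918.
Var(Ŷ) = 21005² · 38.153918 = 1.6833891 × 10^10.
SE(Ŷ) = √(1.6833891 × 10^10) = 129700.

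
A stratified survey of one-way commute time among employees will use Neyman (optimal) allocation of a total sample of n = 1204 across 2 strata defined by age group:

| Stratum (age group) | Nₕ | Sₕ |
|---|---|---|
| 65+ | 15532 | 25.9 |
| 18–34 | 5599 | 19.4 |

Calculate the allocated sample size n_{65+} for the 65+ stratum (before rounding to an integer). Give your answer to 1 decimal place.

Neyman allocation: nₕ = n·NₕSₕ / Σⱼ NⱼSⱼ.
Σ NⱼSⱼ = 15532·25.9 + 5599·19.4 = 510899.4.
n_{65+} = 1204·15532·25.9 / 510899.4 = 948.0.

948.0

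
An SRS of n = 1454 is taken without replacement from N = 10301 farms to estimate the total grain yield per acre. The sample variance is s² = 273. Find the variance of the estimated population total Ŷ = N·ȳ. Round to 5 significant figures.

1.7111 × 10^7

Var(Ŷ) = N²·Var(ȳ) = N²·(1 − n/N)·s²/n.
f = 1454/10301 = 0.14115134; Var(ȳ) = 0.85884866·273/1454 = 0.16125563.
Var(Ŷ) = 10301² · 0.16125563 = 1.7110932 × 10^7.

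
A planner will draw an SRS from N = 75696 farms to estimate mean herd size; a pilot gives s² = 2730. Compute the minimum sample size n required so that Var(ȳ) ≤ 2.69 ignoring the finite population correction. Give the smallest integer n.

1015

Without fpc, n₀ = s²/D = 2730/2.69 = 1014.8699.
Rounding up, n = 1015.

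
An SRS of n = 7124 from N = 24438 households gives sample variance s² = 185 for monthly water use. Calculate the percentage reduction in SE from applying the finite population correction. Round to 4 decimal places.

f = n/N = 7124/24438 = 0.29151322.
SE_no-fpc = √(s²/n) = 0.16114762; SE_fpc = √((1−f)s²/n) = 0.13564063.
Ratio = √(1−f) = 0.84171657. Reduction = 100·(1 − 0.84171657) = 15.8283%.

15.8283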